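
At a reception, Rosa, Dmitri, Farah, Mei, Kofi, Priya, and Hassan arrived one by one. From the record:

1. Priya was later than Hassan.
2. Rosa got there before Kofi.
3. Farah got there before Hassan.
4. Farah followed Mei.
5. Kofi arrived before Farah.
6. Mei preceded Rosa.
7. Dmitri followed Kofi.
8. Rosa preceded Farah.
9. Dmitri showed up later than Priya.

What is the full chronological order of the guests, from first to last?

The constraints fix every adjacent pair, so only one ordering works:
Mei → Rosa → Kofi → Farah → Hassan → Priya → Dmitri.

Mei, Rosa, Kofi, Farah, Hassan, Priya, Dmitri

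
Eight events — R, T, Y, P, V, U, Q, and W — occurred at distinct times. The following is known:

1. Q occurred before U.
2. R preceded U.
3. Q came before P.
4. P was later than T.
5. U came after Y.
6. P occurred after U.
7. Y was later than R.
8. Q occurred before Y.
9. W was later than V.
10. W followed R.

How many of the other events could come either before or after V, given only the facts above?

Forced after V: W.
That leaves P, Q, R, T, U, and Y with no forced order relative to V — 6.

6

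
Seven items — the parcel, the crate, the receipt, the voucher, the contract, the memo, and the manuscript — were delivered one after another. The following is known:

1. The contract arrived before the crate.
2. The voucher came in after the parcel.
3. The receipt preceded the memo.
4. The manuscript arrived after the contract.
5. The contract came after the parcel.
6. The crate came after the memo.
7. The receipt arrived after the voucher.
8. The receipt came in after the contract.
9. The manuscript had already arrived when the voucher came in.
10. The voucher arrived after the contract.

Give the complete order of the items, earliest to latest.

the parcel, the contract, the manuscript, the voucher, the receipt, the memo, the crate

The constraints fix every adjacent pair, so only one ordering works:
the parcel → the contract → the manuscript → the voucher → the receipt → the memo → the crate.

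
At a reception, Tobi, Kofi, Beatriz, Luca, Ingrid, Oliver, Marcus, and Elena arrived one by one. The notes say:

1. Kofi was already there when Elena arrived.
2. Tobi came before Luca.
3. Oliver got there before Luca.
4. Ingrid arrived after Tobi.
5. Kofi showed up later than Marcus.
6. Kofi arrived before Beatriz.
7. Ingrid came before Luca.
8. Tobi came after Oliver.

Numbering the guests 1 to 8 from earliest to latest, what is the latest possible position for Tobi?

Tobi must come before Ingrid and Luca — 2 guests forced after them.
Everything else can be placed before Tobi in some valid order, so Tobi can sit as late as position 8 − 2 = 6.

6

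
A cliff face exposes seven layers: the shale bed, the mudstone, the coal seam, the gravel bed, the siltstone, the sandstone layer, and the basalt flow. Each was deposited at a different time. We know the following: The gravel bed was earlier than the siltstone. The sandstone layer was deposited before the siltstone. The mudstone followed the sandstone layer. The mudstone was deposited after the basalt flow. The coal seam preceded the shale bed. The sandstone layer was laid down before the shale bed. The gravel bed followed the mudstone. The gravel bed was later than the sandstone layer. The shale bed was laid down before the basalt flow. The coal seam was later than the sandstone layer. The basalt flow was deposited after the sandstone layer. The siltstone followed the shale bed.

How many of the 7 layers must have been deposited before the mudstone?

4

Directly stated before the mudstone: the basalt flow and the sandstone layer.
The coal seam reaches the mudstone via the coal seam → the shale bed → the basalt flow → the mudstone.
The shale bed reaches the mudstone via the shale bed → the basalt flow → the mudstone.
That's the basalt flow, the coal seam, the sandstone layer, and the shale bed — 4 in all.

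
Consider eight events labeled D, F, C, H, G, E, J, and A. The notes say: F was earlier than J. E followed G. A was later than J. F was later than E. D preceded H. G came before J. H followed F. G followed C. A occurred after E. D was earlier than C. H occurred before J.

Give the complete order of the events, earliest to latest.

The constraints fix every adjacent pair, so only one ordering works:
D → C → G → E → F → H → J → A.

D, C, G, E, F, H, J, A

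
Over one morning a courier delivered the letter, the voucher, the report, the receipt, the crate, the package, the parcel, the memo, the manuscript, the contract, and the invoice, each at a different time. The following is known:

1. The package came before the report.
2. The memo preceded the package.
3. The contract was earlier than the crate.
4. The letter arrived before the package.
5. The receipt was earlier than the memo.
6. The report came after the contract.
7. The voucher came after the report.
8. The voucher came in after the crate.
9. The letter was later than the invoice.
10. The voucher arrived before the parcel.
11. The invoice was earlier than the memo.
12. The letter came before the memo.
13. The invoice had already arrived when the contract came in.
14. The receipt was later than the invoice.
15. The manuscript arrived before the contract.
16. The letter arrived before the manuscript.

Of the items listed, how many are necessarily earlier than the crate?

4

Directly stated before the crate: the contract.
The invoice reaches the crate via the invoice → the contract → the crate.
The letter reaches the crate via the letter → the manuscript → the contract → the crate.
The manuscript reaches the crate via the manuscript → the contract → the crate.
That's the contract, the invoice, the letter, and the manuscript — 4 in all.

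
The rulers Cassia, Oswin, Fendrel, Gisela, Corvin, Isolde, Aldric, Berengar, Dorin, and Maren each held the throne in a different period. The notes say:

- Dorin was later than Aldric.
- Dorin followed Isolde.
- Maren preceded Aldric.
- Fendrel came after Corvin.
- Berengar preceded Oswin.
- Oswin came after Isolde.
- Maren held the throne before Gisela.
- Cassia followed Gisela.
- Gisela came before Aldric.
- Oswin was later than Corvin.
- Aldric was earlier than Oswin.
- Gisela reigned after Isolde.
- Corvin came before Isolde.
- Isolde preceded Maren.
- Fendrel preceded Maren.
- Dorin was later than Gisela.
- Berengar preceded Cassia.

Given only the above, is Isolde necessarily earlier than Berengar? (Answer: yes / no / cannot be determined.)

No chain of stated constraints runs from Isolde to Berengar, and none runs from Berengar to Isolde either.
So the relative order of Isolde and Berengar is not fixed by the given facts.

cannot be determined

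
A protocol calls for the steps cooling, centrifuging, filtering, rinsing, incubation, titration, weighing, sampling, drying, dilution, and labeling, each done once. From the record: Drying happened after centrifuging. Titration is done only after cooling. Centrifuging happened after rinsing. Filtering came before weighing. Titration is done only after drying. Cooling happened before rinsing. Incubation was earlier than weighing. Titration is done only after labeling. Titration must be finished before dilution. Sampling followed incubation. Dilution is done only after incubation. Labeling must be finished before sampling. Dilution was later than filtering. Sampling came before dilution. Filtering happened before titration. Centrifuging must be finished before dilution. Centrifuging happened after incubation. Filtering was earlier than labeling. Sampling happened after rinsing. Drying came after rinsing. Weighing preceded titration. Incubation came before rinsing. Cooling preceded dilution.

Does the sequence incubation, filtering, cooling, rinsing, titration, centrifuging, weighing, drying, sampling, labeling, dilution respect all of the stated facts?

The constraints require drying before titration, but in the proposed sequence titration appears ahead of drying. That one violation is enough.

no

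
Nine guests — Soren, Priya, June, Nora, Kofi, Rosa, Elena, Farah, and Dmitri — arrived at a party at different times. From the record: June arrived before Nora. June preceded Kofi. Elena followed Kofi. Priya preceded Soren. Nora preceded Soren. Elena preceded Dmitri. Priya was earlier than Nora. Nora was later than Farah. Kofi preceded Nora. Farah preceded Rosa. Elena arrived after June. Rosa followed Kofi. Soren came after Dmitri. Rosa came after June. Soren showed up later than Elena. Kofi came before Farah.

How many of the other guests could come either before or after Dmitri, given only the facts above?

Forced before Dmitri: Elena, June, and Kofi; forced after Dmitri: Soren.
That leaves Farah, Nora, Priya, and Rosa with no forced order relative to Dmitri — 4.

4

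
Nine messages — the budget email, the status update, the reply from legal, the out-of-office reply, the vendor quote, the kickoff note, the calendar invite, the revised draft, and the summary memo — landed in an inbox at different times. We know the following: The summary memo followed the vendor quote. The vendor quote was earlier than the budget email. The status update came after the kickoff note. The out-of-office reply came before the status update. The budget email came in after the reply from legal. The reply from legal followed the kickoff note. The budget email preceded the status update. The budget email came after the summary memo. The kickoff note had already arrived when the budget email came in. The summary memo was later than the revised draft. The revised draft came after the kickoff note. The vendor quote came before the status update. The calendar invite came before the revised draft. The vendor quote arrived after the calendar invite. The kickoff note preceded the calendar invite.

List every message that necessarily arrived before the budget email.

the calendar invite, the kickoff note, the reply from legal, the revised draft, the summary memo, the vendor quote

Directly stated before the budget email: the kickoff note, the reply from legal, the summary memo, and the vendor quote.
The calendar invite reaches the budget email via the calendar invite → the vendor quote → the budget email.
The revised draft reaches the budget email via the revised draft → the summary memo → the budget email.
No chain forces the out-of-office reply (or any of the others) ahead of the budget email.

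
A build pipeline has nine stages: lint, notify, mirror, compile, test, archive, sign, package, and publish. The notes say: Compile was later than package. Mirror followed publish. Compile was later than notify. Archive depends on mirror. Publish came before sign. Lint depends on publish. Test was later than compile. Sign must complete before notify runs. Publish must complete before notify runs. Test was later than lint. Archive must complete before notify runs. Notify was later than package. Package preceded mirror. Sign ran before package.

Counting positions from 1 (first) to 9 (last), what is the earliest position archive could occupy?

5

Mirror, package, publish, and sign must all come before archive — 4 forced predecessors.
Nothing else is forced ahead of archive, so its earliest slot is position 4 + 1 = 5.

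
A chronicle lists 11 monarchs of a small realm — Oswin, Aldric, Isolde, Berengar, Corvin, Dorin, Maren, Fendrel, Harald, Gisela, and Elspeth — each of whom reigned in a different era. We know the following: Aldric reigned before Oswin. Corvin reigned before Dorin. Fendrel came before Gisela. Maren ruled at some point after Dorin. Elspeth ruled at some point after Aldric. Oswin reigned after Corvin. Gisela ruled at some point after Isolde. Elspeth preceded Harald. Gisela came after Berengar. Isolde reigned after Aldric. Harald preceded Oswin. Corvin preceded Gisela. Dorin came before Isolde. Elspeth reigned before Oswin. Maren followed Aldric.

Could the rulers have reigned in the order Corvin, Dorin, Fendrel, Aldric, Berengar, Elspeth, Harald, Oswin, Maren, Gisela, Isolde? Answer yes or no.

The constraints require Isolde before Gisela, but in the proposed sequence Gisela appears ahead of Isolde. That one violation is enough.

no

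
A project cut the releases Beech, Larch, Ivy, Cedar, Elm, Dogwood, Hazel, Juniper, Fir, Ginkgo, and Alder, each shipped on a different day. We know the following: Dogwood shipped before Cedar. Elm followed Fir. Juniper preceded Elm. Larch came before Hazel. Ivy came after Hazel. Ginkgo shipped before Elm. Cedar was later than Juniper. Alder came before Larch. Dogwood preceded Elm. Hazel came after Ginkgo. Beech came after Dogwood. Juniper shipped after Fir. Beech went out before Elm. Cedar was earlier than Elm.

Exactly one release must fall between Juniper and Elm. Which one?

Cedar

Tracing the constraints gives Juniper → Cedar → Elm, so Cedar sits after Juniper and before Elm.
No other release is forced both after Juniper and before Elm.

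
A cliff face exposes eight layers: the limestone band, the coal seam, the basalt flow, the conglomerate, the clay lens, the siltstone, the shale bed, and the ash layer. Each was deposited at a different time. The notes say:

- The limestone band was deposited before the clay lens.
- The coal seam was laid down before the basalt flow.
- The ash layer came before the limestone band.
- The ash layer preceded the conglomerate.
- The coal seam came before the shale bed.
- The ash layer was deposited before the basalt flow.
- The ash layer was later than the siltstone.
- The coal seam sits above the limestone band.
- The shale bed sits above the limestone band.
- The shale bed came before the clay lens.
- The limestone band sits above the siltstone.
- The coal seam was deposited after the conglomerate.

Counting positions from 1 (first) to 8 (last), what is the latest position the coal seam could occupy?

5

The coal seam must come before the basalt flow, the clay lens, and the shale bed — 3 layers forced after it.
Everything else can be placed before the coal seam in some valid order, so the coal seam can sit as late as position 8 − 3 = 5.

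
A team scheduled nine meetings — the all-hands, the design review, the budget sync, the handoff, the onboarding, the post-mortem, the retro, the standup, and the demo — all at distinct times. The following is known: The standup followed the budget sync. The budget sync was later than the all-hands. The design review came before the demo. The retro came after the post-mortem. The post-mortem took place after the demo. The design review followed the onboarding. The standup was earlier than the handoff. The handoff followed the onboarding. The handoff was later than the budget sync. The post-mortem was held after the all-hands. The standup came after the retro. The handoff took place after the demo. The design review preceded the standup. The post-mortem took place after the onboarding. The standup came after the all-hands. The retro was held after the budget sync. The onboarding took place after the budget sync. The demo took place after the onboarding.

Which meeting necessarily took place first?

The all-hands has a chain of constraints placing it before every other meeting, so the all-hands must be first.

the all-hands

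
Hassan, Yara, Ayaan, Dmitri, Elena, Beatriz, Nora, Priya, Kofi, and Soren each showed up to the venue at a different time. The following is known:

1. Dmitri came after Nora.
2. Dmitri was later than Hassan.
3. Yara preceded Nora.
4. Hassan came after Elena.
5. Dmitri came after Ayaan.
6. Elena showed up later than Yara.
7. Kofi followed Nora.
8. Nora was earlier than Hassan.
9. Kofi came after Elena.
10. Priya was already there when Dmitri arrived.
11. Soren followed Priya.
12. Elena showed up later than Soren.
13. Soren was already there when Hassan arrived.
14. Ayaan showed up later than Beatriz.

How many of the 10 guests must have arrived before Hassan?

5

Directly stated before Hassan: Elena, Nora, and Soren.
Priya reaches Hassan via Priya → Soren → Hassan.
Yara reaches Hassan via Yara → Nora → Hassan.
No chain forces Kofi (or any of the others) ahead of Hassan.
That's Elena, Nora, Priya, Soren, and Yara — 5 in all.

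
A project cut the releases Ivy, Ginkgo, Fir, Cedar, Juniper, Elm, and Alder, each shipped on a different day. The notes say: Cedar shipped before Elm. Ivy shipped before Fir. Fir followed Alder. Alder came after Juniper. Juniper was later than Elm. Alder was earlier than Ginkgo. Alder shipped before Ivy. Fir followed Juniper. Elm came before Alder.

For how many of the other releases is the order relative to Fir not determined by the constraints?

Forced before Fir: Alder, Cedar, Elm, Ivy, and Juniper.
That leaves Ginkgo with no forced order relative to Fir — 1.

1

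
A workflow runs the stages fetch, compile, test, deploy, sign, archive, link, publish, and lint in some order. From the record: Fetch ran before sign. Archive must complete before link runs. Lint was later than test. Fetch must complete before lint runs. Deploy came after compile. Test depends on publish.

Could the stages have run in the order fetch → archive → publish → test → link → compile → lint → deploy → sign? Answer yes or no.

yes

Check each stated constraint against the proposed order — e.g. fetch is ahead of lint; fetch is ahead of sign. Every pair is in the required order; nothing is violated.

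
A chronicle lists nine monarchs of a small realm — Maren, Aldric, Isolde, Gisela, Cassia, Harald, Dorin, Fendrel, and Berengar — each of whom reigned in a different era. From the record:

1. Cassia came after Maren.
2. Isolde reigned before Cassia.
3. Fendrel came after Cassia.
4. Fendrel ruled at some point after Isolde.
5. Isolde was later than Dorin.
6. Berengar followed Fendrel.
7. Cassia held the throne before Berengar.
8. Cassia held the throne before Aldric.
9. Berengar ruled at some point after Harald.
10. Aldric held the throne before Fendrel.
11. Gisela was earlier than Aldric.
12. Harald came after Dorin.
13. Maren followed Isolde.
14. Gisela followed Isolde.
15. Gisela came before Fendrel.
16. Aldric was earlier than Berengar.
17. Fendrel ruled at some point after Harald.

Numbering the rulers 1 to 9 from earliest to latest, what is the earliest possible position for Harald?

Dorin must come before Harald — 1 forced predecessor.
Nothing else is forced ahead of Harald, so their earliest slot is position 1 + 1 = 2.

2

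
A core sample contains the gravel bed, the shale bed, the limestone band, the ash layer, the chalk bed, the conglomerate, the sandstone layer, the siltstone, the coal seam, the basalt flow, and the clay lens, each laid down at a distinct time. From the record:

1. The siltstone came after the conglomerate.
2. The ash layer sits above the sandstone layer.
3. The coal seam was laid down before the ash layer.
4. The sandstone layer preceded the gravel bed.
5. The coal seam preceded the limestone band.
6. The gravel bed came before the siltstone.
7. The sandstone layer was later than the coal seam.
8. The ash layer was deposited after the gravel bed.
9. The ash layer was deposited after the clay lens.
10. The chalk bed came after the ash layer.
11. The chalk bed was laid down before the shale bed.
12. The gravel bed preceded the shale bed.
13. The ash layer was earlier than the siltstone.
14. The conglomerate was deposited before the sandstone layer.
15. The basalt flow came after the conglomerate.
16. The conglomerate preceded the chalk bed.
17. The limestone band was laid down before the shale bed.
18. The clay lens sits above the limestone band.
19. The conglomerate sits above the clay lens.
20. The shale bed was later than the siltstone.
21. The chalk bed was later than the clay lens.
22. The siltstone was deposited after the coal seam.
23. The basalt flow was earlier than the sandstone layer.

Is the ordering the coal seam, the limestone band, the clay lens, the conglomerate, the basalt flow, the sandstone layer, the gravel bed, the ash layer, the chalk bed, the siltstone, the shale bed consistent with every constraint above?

Check each stated constraint against the proposed order — e.g. the coal seam is ahead of the siltstone; the limestone band is ahead of the shale bed. Every pair is in the required order; nothing is violated.

yes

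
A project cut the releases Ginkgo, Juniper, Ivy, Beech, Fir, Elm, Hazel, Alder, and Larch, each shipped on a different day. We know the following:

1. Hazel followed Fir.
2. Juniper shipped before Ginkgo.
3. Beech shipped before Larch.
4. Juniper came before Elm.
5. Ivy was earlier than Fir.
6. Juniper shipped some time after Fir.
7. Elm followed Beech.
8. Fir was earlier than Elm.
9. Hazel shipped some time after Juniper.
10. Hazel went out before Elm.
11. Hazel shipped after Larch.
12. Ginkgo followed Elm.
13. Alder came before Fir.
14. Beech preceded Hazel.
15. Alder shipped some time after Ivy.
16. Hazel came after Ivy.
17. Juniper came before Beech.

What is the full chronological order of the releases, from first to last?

Ivy, Alder, Fir, Juniper, Beech, Larch, Hazel, Elm, Ginkgo

The constraints fix every adjacent pair, so only one ordering works:
Ivy → Alder → Fir → Juniper → Beech → Larch → Hazel → Elm → Ginkgo.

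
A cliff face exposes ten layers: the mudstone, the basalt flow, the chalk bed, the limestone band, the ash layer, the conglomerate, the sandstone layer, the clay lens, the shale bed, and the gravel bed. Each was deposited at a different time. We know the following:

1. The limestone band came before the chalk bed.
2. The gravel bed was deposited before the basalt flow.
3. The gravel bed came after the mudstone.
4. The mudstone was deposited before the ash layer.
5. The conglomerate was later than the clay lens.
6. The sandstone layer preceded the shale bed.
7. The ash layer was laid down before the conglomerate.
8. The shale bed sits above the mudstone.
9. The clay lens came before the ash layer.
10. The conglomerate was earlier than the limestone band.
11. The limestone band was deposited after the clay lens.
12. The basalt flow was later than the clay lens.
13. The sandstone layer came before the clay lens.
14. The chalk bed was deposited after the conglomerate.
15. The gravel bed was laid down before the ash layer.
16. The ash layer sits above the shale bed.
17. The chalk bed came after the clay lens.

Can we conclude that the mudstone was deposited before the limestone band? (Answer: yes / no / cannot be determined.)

Chain the constraints: the mudstone → the ash layer → the conglomerate → the limestone band. Each link is directly stated, so the mudstone comes before the limestone band.

yes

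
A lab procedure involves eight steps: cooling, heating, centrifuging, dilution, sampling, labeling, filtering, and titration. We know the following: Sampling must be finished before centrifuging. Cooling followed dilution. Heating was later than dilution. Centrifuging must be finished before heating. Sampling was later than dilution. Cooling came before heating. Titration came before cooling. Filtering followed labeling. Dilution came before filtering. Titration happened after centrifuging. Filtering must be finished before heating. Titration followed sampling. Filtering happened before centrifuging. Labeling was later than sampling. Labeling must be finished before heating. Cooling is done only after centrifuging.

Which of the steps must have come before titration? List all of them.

Directly stated before titration: centrifuging and sampling.
Dilution reaches titration via dilution → sampling → titration.
Filtering reaches titration via filtering → centrifuging → titration.
Labeling reaches titration via labeling → filtering → centrifuging → titration.

centrifuging, dilution, filtering, labeling, sampling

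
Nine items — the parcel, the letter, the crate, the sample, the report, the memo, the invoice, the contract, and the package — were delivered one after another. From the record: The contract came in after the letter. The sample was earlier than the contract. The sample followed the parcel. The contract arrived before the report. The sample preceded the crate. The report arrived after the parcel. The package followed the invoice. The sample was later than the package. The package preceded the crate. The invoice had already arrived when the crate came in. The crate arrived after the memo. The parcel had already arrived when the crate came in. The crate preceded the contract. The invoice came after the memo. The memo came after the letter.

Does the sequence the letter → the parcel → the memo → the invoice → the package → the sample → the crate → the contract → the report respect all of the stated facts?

Check each stated constraint against the proposed order — e.g. the parcel is ahead of the report; the letter is ahead of the contract. Every pair is in the required order; nothing is violated.

yes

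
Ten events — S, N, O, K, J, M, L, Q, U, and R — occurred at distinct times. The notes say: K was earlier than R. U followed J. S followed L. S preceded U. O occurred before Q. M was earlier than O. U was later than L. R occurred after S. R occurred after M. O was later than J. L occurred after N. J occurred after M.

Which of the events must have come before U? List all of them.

J, L, M, N, S

Directly stated before U: J, L, and S.
M reaches U via M → J → U.
N reaches U via N → L → U.
No chain forces O (or any of the others) ahead of U.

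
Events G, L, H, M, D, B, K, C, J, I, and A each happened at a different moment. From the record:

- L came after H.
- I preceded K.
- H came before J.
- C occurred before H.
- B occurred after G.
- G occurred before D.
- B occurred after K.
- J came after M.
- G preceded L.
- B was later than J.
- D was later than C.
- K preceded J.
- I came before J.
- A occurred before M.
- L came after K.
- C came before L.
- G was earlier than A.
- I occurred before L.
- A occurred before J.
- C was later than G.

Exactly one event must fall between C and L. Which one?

H

Tracing the constraints gives C → H → L, so H sits after C and before L.
No other event is forced both after C and before L.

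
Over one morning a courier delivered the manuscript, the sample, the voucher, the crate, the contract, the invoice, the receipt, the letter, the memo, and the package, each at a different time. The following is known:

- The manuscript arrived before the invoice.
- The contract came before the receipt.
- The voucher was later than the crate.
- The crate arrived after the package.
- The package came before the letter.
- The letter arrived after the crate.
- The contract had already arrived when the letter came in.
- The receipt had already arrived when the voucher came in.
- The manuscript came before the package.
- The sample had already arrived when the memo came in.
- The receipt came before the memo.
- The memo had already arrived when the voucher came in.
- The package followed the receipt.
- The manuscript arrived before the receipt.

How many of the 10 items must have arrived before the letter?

Directly stated before the letter: the contract, the crate, and the package.
The manuscript reaches the letter via the manuscript → the package → the letter.
The receipt reaches the letter via the receipt → the package → the letter.
That's the contract, the crate, the manuscript, the package, and the receipt — 5 in all.

5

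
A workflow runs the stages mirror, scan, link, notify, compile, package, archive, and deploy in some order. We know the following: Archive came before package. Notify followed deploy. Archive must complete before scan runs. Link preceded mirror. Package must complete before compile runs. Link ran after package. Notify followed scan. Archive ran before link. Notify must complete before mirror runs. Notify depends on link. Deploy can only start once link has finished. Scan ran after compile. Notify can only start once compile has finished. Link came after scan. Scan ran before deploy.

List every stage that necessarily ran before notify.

Directly stated before notify: compile, deploy, link, and scan.
Archive reaches notify via archive → scan → notify.
Package reaches notify via package → link → notify.
No chain forces mirror ahead of notify.

archive, compile, deploy, link, package, scan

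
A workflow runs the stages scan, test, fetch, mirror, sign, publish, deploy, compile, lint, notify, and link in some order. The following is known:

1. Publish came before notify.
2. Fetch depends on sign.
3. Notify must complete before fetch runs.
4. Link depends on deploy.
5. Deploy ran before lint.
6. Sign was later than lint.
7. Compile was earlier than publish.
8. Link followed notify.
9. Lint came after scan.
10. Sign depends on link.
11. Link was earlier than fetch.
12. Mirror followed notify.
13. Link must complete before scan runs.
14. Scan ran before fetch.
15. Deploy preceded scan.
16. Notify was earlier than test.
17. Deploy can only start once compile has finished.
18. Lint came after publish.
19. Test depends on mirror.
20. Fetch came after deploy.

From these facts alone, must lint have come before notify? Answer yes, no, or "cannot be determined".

no

Tracing the constraints gives notify → link → scan → lint, so notify must come before lint.
That means lint cannot be before notify.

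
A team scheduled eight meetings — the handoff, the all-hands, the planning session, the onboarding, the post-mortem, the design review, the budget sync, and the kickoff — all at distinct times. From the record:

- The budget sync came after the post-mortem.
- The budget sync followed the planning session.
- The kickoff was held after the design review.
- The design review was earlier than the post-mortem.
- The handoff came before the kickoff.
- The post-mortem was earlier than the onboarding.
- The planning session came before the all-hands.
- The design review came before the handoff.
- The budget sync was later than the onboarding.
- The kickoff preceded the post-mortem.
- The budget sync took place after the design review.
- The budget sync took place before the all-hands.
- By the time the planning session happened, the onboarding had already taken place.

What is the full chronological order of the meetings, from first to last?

the design review, the handoff, the kickoff, the post-mortem, the onboarding, the planning session, the budget sync, the all-hands

The constraints fix every adjacent pair, so only one ordering works:
the design review → the handoff → the kickoff → the post-mortem → the onboarding → the planning session → the budget sync → the all-hands.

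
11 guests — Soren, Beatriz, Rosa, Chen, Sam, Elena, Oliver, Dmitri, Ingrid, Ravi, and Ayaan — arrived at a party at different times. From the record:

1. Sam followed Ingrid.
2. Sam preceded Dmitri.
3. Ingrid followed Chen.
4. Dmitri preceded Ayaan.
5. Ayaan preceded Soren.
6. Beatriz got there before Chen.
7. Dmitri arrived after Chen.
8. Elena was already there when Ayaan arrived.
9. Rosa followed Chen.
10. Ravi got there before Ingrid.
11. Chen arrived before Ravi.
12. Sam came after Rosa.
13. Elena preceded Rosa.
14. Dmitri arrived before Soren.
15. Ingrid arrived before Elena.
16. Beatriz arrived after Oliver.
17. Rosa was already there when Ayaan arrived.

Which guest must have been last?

Soren

Every other guest has a chain of constraints placing them before Soren, so Soren is last.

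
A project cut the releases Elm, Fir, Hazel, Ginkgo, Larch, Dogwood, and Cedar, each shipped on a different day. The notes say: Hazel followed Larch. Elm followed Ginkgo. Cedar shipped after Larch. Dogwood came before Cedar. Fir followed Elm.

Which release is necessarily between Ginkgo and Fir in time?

Elm

Tracing the constraints gives Ginkgo → Elm → Fir, so Elm sits after Ginkgo and before Fir.
No other release is forced both after Ginkgo and before Fir.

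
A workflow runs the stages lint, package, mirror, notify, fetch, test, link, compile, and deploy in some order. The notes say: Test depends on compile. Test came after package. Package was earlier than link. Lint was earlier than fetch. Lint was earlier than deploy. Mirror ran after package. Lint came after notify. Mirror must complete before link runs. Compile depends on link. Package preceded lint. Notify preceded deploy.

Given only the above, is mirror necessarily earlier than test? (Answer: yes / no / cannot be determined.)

Chain the constraints: mirror → link → compile → test. Each link is directly stated, so mirror comes before test.

yes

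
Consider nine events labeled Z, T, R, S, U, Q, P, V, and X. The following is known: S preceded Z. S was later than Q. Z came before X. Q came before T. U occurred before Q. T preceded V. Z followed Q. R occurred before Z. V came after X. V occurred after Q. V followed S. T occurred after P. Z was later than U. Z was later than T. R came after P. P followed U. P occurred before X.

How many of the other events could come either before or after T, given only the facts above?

Forced before T: P, Q, and U; forced after T: V, X, and Z.
That leaves R and S with no forced order relative to T — 2.

2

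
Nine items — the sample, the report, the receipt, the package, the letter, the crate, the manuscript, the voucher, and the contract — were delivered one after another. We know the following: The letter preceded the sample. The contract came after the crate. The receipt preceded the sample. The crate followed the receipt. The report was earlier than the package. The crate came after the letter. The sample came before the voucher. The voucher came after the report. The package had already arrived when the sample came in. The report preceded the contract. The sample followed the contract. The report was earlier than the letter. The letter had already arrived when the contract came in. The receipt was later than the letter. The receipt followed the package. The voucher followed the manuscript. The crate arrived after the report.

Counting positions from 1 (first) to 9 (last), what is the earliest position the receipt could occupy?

The letter, the package, and the report must all come before the receipt — 3 forced predecessors.
Nothing else is forced ahead of the receipt, so its earliest slot is position 3 + 1 = 4.

4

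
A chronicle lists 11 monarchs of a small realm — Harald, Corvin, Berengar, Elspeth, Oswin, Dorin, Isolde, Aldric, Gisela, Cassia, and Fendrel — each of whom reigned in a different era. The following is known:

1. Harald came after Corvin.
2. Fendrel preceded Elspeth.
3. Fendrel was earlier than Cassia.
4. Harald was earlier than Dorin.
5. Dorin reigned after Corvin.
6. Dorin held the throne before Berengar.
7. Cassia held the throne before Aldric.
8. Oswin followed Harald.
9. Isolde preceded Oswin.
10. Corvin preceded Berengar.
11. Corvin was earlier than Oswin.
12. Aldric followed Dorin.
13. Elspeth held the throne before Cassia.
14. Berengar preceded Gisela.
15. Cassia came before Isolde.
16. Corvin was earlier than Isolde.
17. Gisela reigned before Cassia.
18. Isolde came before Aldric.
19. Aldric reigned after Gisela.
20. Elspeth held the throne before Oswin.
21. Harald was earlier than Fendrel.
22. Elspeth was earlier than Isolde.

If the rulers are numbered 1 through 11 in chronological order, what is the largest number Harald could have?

Harald must come before Aldric, Berengar, Cassia, Dorin, Elspeth, Fendrel, Gisela, Isolde, and Oswin — 9 rulers forced after them.
Everything else can be placed before Harald in some valid order, so Harald can sit as late as position 11 − 9 = 2.

2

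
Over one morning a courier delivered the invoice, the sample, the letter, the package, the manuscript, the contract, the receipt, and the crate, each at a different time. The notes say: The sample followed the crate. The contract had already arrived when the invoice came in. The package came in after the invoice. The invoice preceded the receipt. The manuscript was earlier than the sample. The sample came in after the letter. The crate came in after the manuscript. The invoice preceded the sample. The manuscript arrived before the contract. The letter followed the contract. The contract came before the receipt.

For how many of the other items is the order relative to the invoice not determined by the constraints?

Forced before the invoice: the contract and the manuscript; forced after the invoice: the package, the receipt, and the sample.
That leaves the crate and the letter with no forced order relative to the invoice — 2.

2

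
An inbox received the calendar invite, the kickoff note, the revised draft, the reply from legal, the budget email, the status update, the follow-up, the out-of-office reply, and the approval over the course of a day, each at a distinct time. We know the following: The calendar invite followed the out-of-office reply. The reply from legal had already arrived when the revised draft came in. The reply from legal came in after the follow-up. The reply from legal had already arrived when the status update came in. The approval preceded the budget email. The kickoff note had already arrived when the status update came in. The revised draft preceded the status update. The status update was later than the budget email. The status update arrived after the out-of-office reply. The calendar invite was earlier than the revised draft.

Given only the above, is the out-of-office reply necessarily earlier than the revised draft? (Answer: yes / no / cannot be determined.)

Chain the constraints: the out-of-office reply → the calendar invite → the revised draft. Each link is directly stated, so the out-of-office reply comes before the revised draft.

yes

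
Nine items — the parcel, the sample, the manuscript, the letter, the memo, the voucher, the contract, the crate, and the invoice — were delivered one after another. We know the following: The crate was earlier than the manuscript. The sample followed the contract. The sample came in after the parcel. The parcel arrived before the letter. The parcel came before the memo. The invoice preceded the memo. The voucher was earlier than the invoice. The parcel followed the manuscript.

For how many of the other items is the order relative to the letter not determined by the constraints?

Forced before the letter: the crate, the manuscript, and the parcel.
That leaves the contract, the invoice, the memo, the sample, and the voucher with no forced order relative to the letter — 5.

5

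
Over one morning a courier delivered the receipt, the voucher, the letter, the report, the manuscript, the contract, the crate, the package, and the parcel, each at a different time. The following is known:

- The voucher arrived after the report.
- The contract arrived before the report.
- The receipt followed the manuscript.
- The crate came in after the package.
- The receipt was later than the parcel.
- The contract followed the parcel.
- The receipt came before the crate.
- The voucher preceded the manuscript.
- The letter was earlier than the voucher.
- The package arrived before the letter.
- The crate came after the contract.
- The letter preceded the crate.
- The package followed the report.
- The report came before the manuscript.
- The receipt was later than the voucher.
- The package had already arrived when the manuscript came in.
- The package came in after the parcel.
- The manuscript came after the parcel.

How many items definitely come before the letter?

4

Directly stated before the letter: the package.
The contract reaches the letter via the contract → the report → the package → the letter.
The parcel reaches the letter via the parcel → the package → the letter.
The report reaches the letter via the report → the package → the letter.
No chain forces the manuscript (or any of the others) ahead of the letter.
That's the contract, the package, the parcel, and the report — 4 in all.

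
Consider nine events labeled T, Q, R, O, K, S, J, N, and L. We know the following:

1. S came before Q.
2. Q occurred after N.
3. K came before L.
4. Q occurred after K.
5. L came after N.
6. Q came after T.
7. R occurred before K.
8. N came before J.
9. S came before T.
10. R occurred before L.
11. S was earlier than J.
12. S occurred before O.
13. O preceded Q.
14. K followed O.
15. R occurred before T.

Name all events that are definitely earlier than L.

Directly stated before L: K, N, and R.
O reaches L via O → K → L.
S reaches L via S → O → K → L.

K, N, O, R, S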